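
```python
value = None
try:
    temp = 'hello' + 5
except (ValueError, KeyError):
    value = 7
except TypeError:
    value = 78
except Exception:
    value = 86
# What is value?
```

Step-by-step execution trace:
1. `temp = 'hello' + 5` raises TypeError.
2. `except (ValueError, KeyError)` does not match TypeError; skipped.
3. `except TypeError` matches (exact type match) → value = 78.
4. `except Exception` is not reached.
Result: 78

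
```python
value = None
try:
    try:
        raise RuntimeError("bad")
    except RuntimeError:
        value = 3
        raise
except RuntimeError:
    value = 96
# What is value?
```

Step-by-step execution trace:
1. Inner try: `raise RuntimeError("bad")` raises RuntimeError.
2. Inner `except RuntimeError` matches → value = 3.
3. bare `raise` re-raises the same RuntimeError.
4. Outer `except RuntimeError` matches → value = 96.
Result: 96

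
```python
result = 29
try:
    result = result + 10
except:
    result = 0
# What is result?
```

Step-by-step execution trace:
1. result starts at 29.
2. try: `result = result + 10` → result = 39. No exception raised.
3. `except` is skipped.
Result: 39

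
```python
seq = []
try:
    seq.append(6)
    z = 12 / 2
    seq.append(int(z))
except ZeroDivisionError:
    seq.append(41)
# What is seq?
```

Step-by-step execution trace:
1. try: `seq.append(6)` → seq = [6].
2. `z = 12 / 2` → z = 6.0. No exception raised.
3. `seq.append(int(z))` → seq = [6, 6].
4. `except ZeroDivisionError` is skipped (no exception was raised).
Result: [6, 6]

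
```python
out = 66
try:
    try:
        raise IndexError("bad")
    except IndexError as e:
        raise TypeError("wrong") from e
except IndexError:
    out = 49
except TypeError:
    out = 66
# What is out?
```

Step-by-step execution trace:
1. Inner try raises IndexError; inner `except IndexError as e` catches it.
2. `raise TypeError(...) from e` raises TypeError (IndexError is attached as __cause__, but only TypeError is active).
3. Outer `except IndexError` does not match TypeError; skipped.
4. Outer `except TypeError` matches → out = 66.
Result: 66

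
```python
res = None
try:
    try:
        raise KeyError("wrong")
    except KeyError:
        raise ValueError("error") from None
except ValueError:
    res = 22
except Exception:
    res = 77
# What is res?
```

Step-by-step execution trace:
1. Inner try raises KeyError; inner `except KeyError` catches it.
2. `raise ValueError(...) from None` raises ValueError (from None suppresses __context__, but the active exception is still ValueError).
3. Outer `except ValueError` matches → res = 22.
4. `except Exception` is not reached.
Result: 22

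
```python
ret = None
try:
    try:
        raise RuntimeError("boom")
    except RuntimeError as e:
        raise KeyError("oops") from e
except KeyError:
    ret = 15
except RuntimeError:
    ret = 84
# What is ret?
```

Step-by-step execution trace:
1. Inner try raises RuntimeError; inner `except RuntimeError as e` catches it.
2. `raise KeyError(...) from e` raises KeyError (RuntimeError is attached as __cause__, but only KeyError is active).
3. Outer `except KeyError` matches → ret = 15.
4. `except RuntimeError` is not reached.
Result: 15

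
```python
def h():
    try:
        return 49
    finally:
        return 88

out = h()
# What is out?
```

Step-by-step execution trace:
1. `h()` enters try: `return 49` sets pending return value 49.
2. Before returning, `finally: return 88` runs and overrides the pending return.
3. h() returns 88 → out = 88.
Result: 88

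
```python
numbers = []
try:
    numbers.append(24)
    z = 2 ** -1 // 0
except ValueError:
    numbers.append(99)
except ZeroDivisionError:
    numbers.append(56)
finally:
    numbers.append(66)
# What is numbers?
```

Step-by-step execution trace:
1. try: `numbers.append(24)` → numbers = [24].
2. `z = 2 ** -1 // 0` raises ZeroDivisionError.
3. `except ValueError` does not match ZeroDivisionError; skipped.
4. `except ZeroDivisionError` matches → `numbers.append(56)` → numbers = [24, 56].
5. finally always runs: `numbers.append(66)` → numbers = [24, 56, 66].
Result: [24, 56, 66]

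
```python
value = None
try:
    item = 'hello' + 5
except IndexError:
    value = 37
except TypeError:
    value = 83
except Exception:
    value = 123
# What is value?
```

Step-by-step execution trace:
1. `item = 'hello' + 5` raises TypeError.
2. `except IndexError` does not match TypeError; skipped.
3. `except TypeError` matches → value = 83.
4. Remaining except clauses are skipped.
Result: 83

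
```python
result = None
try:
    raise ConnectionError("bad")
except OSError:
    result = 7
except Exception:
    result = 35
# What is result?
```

Step-by-step execution trace:
1. `raise ConnectionError(...)` raises ConnectionError.
2. `except OSError` matches (ConnectionError is a subclass of OSError) → result = 7.
3. `except Exception` is not reached.
Result: 7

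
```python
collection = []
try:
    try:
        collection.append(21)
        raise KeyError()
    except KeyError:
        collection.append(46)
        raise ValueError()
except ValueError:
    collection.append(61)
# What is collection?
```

Step-by-step execution trace:
1. Inner try: `collection.append(21)` → collection = [21].
2. `raise KeyError()` raises KeyError.
3. Inner `except KeyError` matches → `collection.append(46)` → collection = [21, 46].
4. `raise ValueError()` raises ValueError; propagates to outer try.
5. Outer `except ValueError` matches → `collection.append(61)` → collection = [21, 46, 61].
Result: [21, 46, 61]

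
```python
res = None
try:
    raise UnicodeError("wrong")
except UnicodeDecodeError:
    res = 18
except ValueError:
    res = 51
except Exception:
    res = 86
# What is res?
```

Step-by-step execution trace:
1. `raise UnicodeError(...)` raises UnicodeError.
2. `except UnicodeDecodeError` does not match (UnicodeError is not a subclass of UnicodeDecodeError); skipped.
3. `except ValueError` matches (UnicodeError is a subclass of ValueError) → res = 51.
4. `except Exception` is not reached.
Result: 51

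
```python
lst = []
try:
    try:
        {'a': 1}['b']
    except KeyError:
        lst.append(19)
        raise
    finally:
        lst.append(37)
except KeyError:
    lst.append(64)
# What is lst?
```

Step-by-step execution trace:
1. Inner try: `{'a': 1}['b']` raises KeyError.
2. Inner `except KeyError` matches → `lst.append(19)` → lst = [19].
3. bare `raise` re-raises KeyError.
4. Inner `finally` runs during unwinding: `lst.append(37)` → lst = [19, 37].
5. Outer `except KeyError` matches → `lst.append(64)` → lst = [19, 37, 64].
Result: [19, 37, 64]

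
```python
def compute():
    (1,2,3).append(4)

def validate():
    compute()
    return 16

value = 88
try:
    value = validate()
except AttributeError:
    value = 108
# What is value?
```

Step-by-step execution trace:
1. value starts at 88.
2. try: `validate()` calls `compute()`.
3. `compute()` evaluates `(1,2,3).append(4)`, which raises AttributeError; it propagates through validate (uncaught).
4. `return 16` in validate is not reached; the assignment to value does not complete.
5. `except AttributeError` matches → value = 108.
Result: 108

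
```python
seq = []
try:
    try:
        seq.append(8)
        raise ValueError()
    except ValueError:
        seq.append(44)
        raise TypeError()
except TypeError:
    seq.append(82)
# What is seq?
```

Step-by-step execution trace:
1. Inner try: `seq.append(8)` → seq = [8].
2. `raise ValueError()` raises ValueError.
3. Inner `except ValueError` matches → `seq.append(44)` → seq = [8, 44].
4. `raise TypeError()` raises TypeError; propagates to outer try.
5. Outer `except TypeError` matches → `seq.append(82)` → seq = [8, 44, 82].
Result: [8, 44, 82]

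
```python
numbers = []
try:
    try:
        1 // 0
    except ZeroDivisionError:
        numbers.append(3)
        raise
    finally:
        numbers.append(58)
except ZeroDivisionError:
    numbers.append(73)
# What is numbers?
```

Step-by-step execution trace:
1. Inner try: `1 // 0` raises ZeroDivisionError.
2. Inner `except ZeroDivisionError` matches → `numbers.append(3)` → numbers = [3].
3. bare `raise` re-raises ZeroDivisionError.
4. Inner `finally` runs during unwinding: `numbers.append(58)` → numbers = [3, 58].
5. Outer `except ZeroDivisionError` matches → `numbers.append(73)` → numbers = [3, 58, 73].
Result: [3, 58, 73]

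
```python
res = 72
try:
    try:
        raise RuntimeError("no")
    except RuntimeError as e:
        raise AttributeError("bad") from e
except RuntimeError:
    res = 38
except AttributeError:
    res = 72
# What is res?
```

Step-by-step execution trace:
1. Inner try raises RuntimeError; inner `except RuntimeError as e` catches it.
2. `raise AttributeError(...) from e` raises AttributeError (RuntimeError is attached as __cause__, but only AttributeError is active).
3. Outer `except RuntimeError` does not match AttributeError; skipped.
4. Outer `except AttributeError` matches → res = 72.
Result: 72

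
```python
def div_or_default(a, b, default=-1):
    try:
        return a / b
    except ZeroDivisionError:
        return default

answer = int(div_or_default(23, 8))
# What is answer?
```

Step-by-step execution trace:
1. `div_or_default(23, 8)` enters try: `return 23 / 8` → returns 2.875. No exception raised.
2. `except ZeroDivisionError` is skipped.
3. `int(2.875)` → 2 → answer = 2.
Result: 2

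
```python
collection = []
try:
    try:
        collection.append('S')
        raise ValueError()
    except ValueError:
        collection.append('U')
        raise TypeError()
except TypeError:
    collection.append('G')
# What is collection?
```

Step-by-step execution trace:
1. Inner try: `collection.append('S')` → collection = ['S'].
2. `raise ValueError()` raises ValueError.
3. Inner `except ValueError` matches → `collection.append('U')` → collection = ['S', 'U'].
4. `raise TypeError()` raises TypeError; propagates to outer try.
5. Outer `except TypeError` matches → `collection.append('G')` → collection = ['S', 'U', 'G'].
Result: ['S', 'U', 'G']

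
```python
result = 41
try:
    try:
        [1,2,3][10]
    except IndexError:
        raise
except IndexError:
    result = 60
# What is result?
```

Step-by-step execution trace:
1. Inner try: `[1,2,3][10]` raises IndexError.
2. Inner `except IndexError` matches; bare `raise` re-raises the same IndexError.
3. Outer `except IndexError` matches → result = 60.
Result: 60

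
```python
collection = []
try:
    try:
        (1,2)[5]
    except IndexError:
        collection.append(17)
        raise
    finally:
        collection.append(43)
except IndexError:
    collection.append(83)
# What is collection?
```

Step-by-step execution trace:
1. Inner try: `(1,2)[5]` raises IndexError.
2. Inner `except IndexError` matches → `collection.append(17)` → collection = [17].
3. bare `raise` re-raises IndexError.
4. Inner `finally` runs during unwinding: `collection.append(43)` → collection = [17, 43].
5. Outer `except IndexError` matches → `collection.append(83)` → collection = [17, 43, 83].
Result: [17, 43, 83]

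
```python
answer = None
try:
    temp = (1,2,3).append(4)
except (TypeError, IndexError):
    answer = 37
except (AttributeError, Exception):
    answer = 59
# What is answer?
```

Step-by-step execution trace:
1. `temp = (1,2,3).append(4)` raises AttributeError.
2. `except (TypeError, IndexError)` does not match AttributeError; skipped.
3. `except (AttributeError, Exception)` matches (AttributeError is in the tuple) → answer = 59.
Result: 59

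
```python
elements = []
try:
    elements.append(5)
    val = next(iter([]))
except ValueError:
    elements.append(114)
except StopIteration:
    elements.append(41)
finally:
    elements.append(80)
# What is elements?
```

Step-by-step execution trace:
1. try: `elements.append(5)` → elements = [5].
2. `val = next(iter([]))` raises StopIteration.
3. `except ValueError` does not match StopIteration; skipped.
4. `except StopIteration` matches → `elements.append(41)` → elements = [5, 41].
5. finally always runs: `elements.append(80)` → elements = [5, 41, 80].
Result: [5, 41, 80]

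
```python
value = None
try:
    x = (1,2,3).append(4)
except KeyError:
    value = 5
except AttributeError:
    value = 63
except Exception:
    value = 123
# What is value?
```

Step-by-step execution trace:
1. `x = (1,2,3).append(4)` raises AttributeError.
2. `except KeyError` does not match AttributeError; skipped.
3. `except AttributeError` matches → value = 63.
4. Remaining except clauses are skipped.
Result: 63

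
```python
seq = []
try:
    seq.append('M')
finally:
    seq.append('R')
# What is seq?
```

Step-by-step execution trace:
1. try: `seq.append('M')` → seq = ['M'].
2. The try body completes without raising.
3. finally always runs: `seq.append('R')` → seq = ['M', 'R'].
Result: ['M', 'R']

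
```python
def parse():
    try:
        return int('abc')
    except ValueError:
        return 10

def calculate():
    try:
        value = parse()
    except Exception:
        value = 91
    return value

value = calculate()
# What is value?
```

Step-by-step execution trace:
1. `calculate()` calls `parse()`.
2. In parse: `int('abc')` raises ValueError; `except ValueError` catches it → returns 10.
3. In calculate: `value = parse()` → value = 10. No exception reaches calculate.
4. `except Exception` is skipped; calculate returns 10.
5. value = 10.
Result: 10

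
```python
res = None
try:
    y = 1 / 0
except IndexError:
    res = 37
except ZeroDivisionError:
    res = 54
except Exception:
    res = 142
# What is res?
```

Step-by-step execution trace:
1. `y = 1 / 0` raises ZeroDivisionError.
2. `except IndexError` does not match ZeroDivisionError; skipped.
3. `except ZeroDivisionError` matches → res = 54.
4. Remaining except clauses are skipped.
Result: 54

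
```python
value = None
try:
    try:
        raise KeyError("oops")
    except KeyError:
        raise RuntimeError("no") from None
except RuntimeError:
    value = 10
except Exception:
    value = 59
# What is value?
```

Step-by-step execution trace:
1. Inner try raises KeyError; inner `except KeyError` catches it.
2. `raise RuntimeError(...) from None` raises RuntimeError (from None suppresses __context__, but the active exception is still RuntimeError).
3. Outer `except RuntimeError` matches → value = 10.
4. `except Exception` is not reached.
Result: 10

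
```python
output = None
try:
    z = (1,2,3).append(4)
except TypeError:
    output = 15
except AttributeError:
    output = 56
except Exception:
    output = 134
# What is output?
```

Step-by-step execution trace:
1. `z = (1,2,3).append(4)` raises AttributeError.
2. `except TypeError` does not match AttributeError; skipped.
3. `except AttributeError` matches → output = 56.
4. Remaining except clauses are skipped.
Result: 56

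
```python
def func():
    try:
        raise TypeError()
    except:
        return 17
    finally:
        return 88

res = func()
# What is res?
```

Step-by-step execution trace:
1. `func()` enters try: `raise TypeError()` raises TypeError.
2. bare `except` matches → `return 17` sets pending return value 17.
3. Before returning, `finally: return 88` runs and overrides the pending return.
4. func() returns 88 → res = 88.
Result: 88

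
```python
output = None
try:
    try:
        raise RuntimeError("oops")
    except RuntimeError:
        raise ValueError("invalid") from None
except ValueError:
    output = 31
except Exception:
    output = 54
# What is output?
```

Step-by-step execution trace:
1. Inner try raises RuntimeError; inner `except RuntimeError` catches it.
2. `raise ValueError(...) from None` raises ValueError (from None suppresses __context__, but the active exception is still ValueError).
3. Outer `except ValueError` matches → output = 31.
4. `except Exception` is not reached.
Result: 31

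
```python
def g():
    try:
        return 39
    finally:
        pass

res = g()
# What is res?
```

Step-by-step execution trace:
1. `g()` enters try: `return 39` sets pending return value 39.
2. Before returning, `finally: pass` runs (no effect).
3. g() returns 39 → res = 39.
Result: 39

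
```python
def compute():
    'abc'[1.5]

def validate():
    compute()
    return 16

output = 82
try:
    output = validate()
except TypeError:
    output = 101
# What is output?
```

Step-by-step execution trace:
1. output starts at 82.
2. try: `validate()` calls `compute()`.
3. `compute()` evaluates `'abc'[1.5]`, which raises TypeError; it propagates through validate (uncaught).
4. `return 16` in validate is not reached; the assignment to output does not complete.
5. `except TypeError` matches → output = 101.
Result: 101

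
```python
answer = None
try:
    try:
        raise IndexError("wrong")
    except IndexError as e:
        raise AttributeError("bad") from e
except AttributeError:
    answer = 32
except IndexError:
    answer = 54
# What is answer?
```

Step-by-step execution trace:
1. Inner try raises IndexError; inner `except IndexError as e` catches it.
2. `raise AttributeError(...) from e` raises AttributeError (IndexError is attached as __cause__, but only AttributeError is active).
3. Outer `except AttributeError` matches → answer = 32.
4. `except IndexError` is not reached.
Result: 32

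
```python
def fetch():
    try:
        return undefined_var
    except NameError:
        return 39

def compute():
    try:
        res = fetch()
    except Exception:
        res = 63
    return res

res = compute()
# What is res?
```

Step-by-step execution trace:
1. `compute()` calls `fetch()`.
2. In fetch: `undefined_var` raises NameError; `except NameError` catches it → returns 39.
3. In compute: `res = fetch()` → res = 39. No exception reaches compute.
4. `except Exception` is skipped; compute returns 39.
5. res = 39.
Result: 39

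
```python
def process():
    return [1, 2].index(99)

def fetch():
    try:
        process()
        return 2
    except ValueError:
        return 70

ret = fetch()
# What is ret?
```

Step-by-step execution trace:
1. `fetch()` calls `process()`.
2. `process()` evaluates `[1, 2].index(99)`, which raises ValueError; it propagates to the caller.
3. `return 2` is not reached.
4. `except ValueError` in fetch matches → returns 70.
5. ret = 70.
Result: 70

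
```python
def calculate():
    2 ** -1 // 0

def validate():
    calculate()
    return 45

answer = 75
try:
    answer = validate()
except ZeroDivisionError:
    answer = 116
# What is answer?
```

Step-by-step execution trace:
1. answer starts at 75.
2. try: `validate()` calls `calculate()`.
3. `calculate()` evaluates `2 ** -1 // 0`, which raises ZeroDivisionError; it propagates through validate (uncaught).
4. `return 45` in validate is not reached; the assignment to answer does not complete.
5. `except ZeroDivisionError` matches → answer = 116.
Result: 116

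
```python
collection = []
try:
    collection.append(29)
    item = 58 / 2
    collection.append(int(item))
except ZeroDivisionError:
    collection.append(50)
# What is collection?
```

Step-by-step execution trace:
1. try: `collection.append(29)` → collection = [29].
2. `item = 58 / 2` → item = 29.0. No exception raised.
3. `collection.append(int(item))` → collection = [29, 29].
4. `except ZeroDivisionError` is skipped (no exception was raised).
Result: [29, 29]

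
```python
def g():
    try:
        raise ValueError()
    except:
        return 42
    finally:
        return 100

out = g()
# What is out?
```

Step-by-step execution trace:
1. `g()` enters try: `raise ValueError()` raises ValueError.
2. bare `except` matches → `return 42` sets pending return value 42.
3. Before returning, `finally: return 100` runs and overrides the pending return.
4. g() returns 100 → out = 100.
Result: 100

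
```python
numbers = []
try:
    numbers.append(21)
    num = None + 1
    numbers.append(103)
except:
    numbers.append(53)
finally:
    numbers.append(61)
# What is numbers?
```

Step-by-step execution trace:
1. try: `numbers.append(21)` → numbers = [21].
2. `num = None + 1` raises TypeError; `numbers.append(103)` is not reached.
3. bare `except` matches → `numbers.append(53)` → numbers = [21, 53].
4. finally always runs: `numbers.append(61)` → numbers = [21, 53, 61].
Result: [21, 53, 61]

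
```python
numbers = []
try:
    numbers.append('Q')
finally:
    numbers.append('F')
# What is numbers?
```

Step-by-step execution trace:
1. try: `numbers.append('Q')` → numbers = ['Q'].
2. The try body completes without raising.
3. finally always runs: `numbers.append('F')` → numbers = ['Q', 'F'].
Result: ['Q', 'F']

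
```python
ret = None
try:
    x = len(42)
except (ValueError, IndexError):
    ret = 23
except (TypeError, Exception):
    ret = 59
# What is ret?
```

Step-by-step execution trace:
1. `x = len(42)` raises TypeError.
2. `except (ValueError, IndexError)` does not match TypeError; skipped.
3. `except (TypeError, Exception)` matches (TypeError is in the tuple) → ret = 59.
Result: 59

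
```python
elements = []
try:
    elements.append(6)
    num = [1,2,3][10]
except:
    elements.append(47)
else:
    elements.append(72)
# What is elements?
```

Step-by-step execution trace:
1. try: `elements.append(6)` → elements = [6].
2. `num = [1,2,3][10]` raises IndexError.
3. bare `except` matches → `elements.append(47)` → elements = [6, 47].
4. `else` is skipped (an exception was raised).
Result: [6, 47]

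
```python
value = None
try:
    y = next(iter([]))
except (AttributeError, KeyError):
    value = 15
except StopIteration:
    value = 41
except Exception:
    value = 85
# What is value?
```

Step-by-step execution trace:
1. `y = next(iter([]))` raises StopIteration.
2. `except (AttributeError, KeyError)` does not match StopIteration; skipped.
3. `except StopIteration` matches (exact type match) → value = 41.
4. `except Exception` is not reached.
Result: 41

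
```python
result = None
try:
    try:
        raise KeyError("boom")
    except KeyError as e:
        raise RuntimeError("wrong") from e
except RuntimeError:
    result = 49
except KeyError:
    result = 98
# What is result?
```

Step-by-step execution trace:
1. Inner try raises KeyError; inner `except KeyError as e` catches it.
2. `raise RuntimeError(...) from e` raises RuntimeError (KeyError is attached as __cause__, but only RuntimeError is active).
3. Outer `except RuntimeError` matches → result = 49.
4. `except KeyError` is not reached.
Result: 49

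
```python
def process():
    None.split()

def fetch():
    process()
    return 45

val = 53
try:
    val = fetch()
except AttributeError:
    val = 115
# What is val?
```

Step-by-step execution trace:
1. val starts at 53.
2. try: `fetch()` calls `process()`.
3. `process()` evaluates `None.split()`, which raises AttributeError; it propagates through fetch (uncaught).
4. `return 45` in fetch is not reached; the assignment to val does not complete.
5. `except AttributeError` matches → val = 115.
Result: 115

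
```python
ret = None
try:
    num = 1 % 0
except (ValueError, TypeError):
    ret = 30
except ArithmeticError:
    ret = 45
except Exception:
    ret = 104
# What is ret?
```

Step-by-step execution trace:
1. `num = 1 % 0` raises ZeroDivisionError.
2. `except (ValueError, TypeError)` does not match ZeroDivisionError; skipped.
3. `except ArithmeticError` matches (ZeroDivisionError is a subclass of ArithmeticError) → ret = 45.
4. `except Exception` is not reached.
Result: 45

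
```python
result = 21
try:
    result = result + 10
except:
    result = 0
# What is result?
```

Step-by-step execution trace:
1. result starts at 21.
2. try: `result = result + 10` → result = 31. No exception raised.
3. `except` is skipped.
Result: 31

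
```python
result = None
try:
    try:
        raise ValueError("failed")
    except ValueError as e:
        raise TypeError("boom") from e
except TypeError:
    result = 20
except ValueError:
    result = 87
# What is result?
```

Step-by-step execution trace:
1. Inner try raises ValueError; inner `except ValueError as e` catches it.
2. `raise TypeError(...) from e` raises TypeError (ValueError is attached as __cause__, but only TypeError is active).
3. Outer `except TypeError` matches → result = 20.
4. `except ValueError` is not reached.
Result: 20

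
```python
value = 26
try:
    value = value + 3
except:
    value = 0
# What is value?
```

Step-by-step execution trace:
1. value starts at 26.
2. try: `value = value + 3` → value = 29. No exception raised.
3. `except` is skipped.
Result: 29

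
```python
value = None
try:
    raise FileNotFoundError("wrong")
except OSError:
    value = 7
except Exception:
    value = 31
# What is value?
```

Step-by-step execution trace:
1. `raise FileNotFoundError(...)` raises FileNotFoundError.
2. `except OSError` matches (FileNotFoundError is a subclass of OSError) → value = 7.
3. `except Exception` is not reached.
Result: 7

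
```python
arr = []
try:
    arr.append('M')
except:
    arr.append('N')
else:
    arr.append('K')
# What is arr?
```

Step-by-step execution trace:
1. try: `arr.append('M')` → arr = ['M']. No exception raised.
2. `except` is skipped.
3. `else` runs (try completed without exception): `arr.append('K')` → arr = ['M', 'K'].
Result: ['M', 'K']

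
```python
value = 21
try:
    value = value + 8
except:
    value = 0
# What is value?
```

Step-by-step execution trace:
1. value starts at 21.
2. try: `value = value + 8` → value = 29. No exception raised.
3. `except` is skipped.
Result: 29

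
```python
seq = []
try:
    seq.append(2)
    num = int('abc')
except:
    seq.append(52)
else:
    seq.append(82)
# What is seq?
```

Step-by-step execution trace:
1. try: `seq.append(2)` → seq = [2].
2. `num = int('abc')` raises ValueError.
3. bare `except` matches → `seq.append(52)` → seq = [2, 52].
4. `else` is skipped (an exception was raised).
Result: [2, 52]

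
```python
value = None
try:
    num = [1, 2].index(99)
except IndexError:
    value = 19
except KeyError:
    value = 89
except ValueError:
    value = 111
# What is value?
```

Step-by-step execution trace:
1. `num = [1, 2].index(99)` raises ValueError.
2. `except IndexError` does not match ValueError; skipped.
3. `except KeyError` does not match ValueError; skipped.
4. `except ValueError` matches → value = 111.
Result: 111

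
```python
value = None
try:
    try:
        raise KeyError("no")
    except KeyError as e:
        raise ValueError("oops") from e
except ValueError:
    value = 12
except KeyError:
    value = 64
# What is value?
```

Step-by-step execution trace:
1. Inner try raises KeyError; inner `except KeyError as e` catches it.
2. `raise ValueError(...) from e` raises ValueError (KeyError is attached as __cause__, but only ValueError is active).
3. Outer `except ValueError` matches → value = 12.
4. `except KeyError` is not reached.
Result: 12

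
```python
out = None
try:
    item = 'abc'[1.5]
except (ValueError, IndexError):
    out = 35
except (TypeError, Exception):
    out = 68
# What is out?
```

Step-by-step execution trace:
1. `item = 'abc'[1.5]` raises TypeError.
2. `except (ValueError, IndexError)` does not match TypeError; skipped.
3. `except (TypeError, Exception)` matches (TypeError is in the tuple) → out = 68.
Result: 68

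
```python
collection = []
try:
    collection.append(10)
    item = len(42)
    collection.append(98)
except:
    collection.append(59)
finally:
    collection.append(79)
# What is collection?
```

Step-by-step execution trace:
1. try: `collection.append(10)` → collection = [10].
2. `item = len(42)` raises TypeError; `collection.append(98)` is not reached.
3. bare `except` matches → `collection.append(59)` → collection = [10, 59].
4. finally always runs: `collection.append(79)` → collection = [10, 59, 79].
Result: [10, 59, 79]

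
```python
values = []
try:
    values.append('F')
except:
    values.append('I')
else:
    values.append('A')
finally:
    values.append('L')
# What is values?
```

Step-by-step execution trace:
1. try: `values.append('F')` → values = ['F']. No exception raised.
2. `except` is skipped.
3. `else` runs: `values.append('A')` → values = ['F', 'A'].
4. `finally` always runs: `values.append('L')` → values = ['F', 'A', 'L'].
Result: ['F', 'A', 'L']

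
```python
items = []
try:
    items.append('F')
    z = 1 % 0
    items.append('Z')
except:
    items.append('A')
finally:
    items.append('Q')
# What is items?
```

Step-by-step execution trace:
1. try: `items.append('F')` → items = ['F'].
2. `z = 1 % 0` raises ZeroDivisionError; `items.append('Z')` is not reached.
3. bare `except` matches → `items.append('A')` → items = ['F', 'A'].
4. finally always runs: `items.append('Q')` → items = ['F', 'A', 'Q'].
Result: ['F', 'A', 'Q']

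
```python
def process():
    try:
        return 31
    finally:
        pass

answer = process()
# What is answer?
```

Step-by-step execution trace:
1. `process()` enters try: `return 31` sets pending return value 31.
2. Before returning, `finally: pass` runs (no effect).
3. process() returns 31 → answer = 31.
Result: 31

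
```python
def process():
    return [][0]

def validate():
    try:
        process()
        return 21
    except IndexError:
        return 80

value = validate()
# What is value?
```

Step-by-step execution trace:
1. `validate()` calls `process()`.
2. `process()` evaluates `[][0]`, which raises IndexError; it propagates to the caller.
3. `return 21` is not reached.
4. `except IndexError` in validate matches → returns 80.
5. value = 80.
Result: 80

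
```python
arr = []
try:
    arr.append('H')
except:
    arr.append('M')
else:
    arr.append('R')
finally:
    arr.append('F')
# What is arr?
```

Step-by-step execution trace:
1. try: `arr.append('H')` → arr = ['H']. No exception raised.
2. `except` is skipped.
3. `else` runs: `arr.append('R')` → arr = ['H', 'R'].
4. `finally` always runs: `arr.append('F')` → arr = ['H', 'R', 'F'].
Result: ['H', 'R', 'F']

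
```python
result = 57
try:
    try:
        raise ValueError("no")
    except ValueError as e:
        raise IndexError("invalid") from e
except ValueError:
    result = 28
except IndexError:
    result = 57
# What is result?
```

Step-by-step execution trace:
1. Inner try raises ValueError; inner `except ValueError as e` catches it.
2. `raise IndexError(...) from e` raises IndexError (ValueError is attached as __cause__, but only IndexError is active).
3. Outer `except ValueError` does not match IndexError; skipped.
4. Outer `except IndexError` matches → result = 57.
Result: 57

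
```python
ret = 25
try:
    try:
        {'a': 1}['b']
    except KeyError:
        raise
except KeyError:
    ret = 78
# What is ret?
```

Step-by-step execution trace:
1. Inner try: `{'a': 1}['b']` raises KeyError.
2. Inner `except KeyError` matches; bare `raise` re-raises the same KeyError.
3. Outer `except KeyError` matches → ret = 78.
Result: 78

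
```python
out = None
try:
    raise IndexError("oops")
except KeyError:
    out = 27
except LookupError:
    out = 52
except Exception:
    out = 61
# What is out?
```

Step-by-step execution trace:
1. `raise IndexError(...)` raises IndexError.
2. `except KeyError` does not match (IndexError is not a subclass of KeyError); skipped.
3. `except LookupError` matches (IndexError is a subclass of LookupError) → out = 52.
4. `except Exception` is not reached.
Result: 52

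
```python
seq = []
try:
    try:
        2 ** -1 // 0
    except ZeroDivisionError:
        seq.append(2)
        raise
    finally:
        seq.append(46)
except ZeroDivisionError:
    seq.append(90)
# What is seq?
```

Step-by-step execution trace:
1. Inner try: `2 ** -1 // 0` raises ZeroDivisionError.
2. Inner `except ZeroDivisionError` matches → `seq.append(2)` → seq = [2].
3. bare `raise` re-raises ZeroDivisionError.
4. Inner `finally` runs during unwinding: `seq.append(46)` → seq = [2, 46].
5. Outer `except ZeroDivisionError` matches → `seq.append(90)` → seq = [2, 46, 90].
Result: [2, 46, 90]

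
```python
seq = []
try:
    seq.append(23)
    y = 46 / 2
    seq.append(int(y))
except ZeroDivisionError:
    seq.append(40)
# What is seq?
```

Step-by-step execution trace:
1. try: `seq.append(23)` → seq = [23].
2. `y = 46 / 2` → y = 23.0. No exception raised.
3. `seq.append(int(y))` → seq = [23, 23].
4. `except ZeroDivisionError` is skipped (no exception was raised).
Result: [23, 23]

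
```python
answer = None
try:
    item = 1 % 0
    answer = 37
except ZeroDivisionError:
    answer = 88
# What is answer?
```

Step-by-step execution trace:
1. `item = 1 % 0` raises ZeroDivisionError.
2. `answer = 37` is not reached.
3. `except ZeroDivisionError` matches → answer = 88.
Result: 88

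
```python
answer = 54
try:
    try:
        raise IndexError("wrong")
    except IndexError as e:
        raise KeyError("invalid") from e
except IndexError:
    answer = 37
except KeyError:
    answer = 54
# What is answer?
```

Step-by-step execution trace:
1. Inner try raises IndexError; inner `except IndexError as e` catches it.
2. `raise KeyError(...) from e` raises KeyError (IndexError is attached as __cause__, but only KeyError is active).
3. Outer `except IndexError` does not match KeyError; skipped.
4. Outer `except KeyError` matches → answer = 54.
Result: 54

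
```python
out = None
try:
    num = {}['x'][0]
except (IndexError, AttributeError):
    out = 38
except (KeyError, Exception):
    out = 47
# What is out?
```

Step-by-step execution trace:
1. `num = {}['x'][0]` raises KeyError.
2. `except (IndexError, AttributeError)` does not match KeyError; skipped.
3. `except (KeyError, Exception)` matches (KeyError is in the tuple) → out = 47.
Result: 47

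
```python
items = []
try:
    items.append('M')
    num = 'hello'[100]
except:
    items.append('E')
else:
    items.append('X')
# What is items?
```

Step-by-step execution trace:
1. try: `items.append('M')` → items = ['M'].
2. `num = 'hello'[100]` raises IndexError.
3. bare `except` matches → `items.append('E')` → items = ['M', 'E'].
4. `else` is skipped (an exception was raised).
Result: ['M', 'E']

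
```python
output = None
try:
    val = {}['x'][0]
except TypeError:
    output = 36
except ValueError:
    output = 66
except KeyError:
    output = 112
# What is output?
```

Step-by-step execution trace:
1. `val = {}['x'][0]` raises KeyError.
2. `except TypeError` does not match KeyError; skipped.
3. `except ValueError` does not match KeyError; skipped.
4. `except KeyError` matches → output = 112.
Result: 112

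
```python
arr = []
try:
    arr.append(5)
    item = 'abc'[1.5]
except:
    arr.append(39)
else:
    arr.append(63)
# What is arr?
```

Step-by-step execution trace:
1. try: `arr.append(5)` → arr = [5].
2. `item = 'abc'[1.5]` raises TypeError.
3. bare `except` matches → `arr.append(39)` → arr = [5, 39].
4. `else` is skipped (an exception was raised).
Result: [5, 39]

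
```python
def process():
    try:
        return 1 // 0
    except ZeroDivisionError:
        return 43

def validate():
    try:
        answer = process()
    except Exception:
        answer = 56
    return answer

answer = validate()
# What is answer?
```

Step-by-step execution trace:
1. `validate()` calls `process()`.
2. In process: `1 // 0` raises ZeroDivisionError; `except ZeroDivisionError` catches it → returns 43.
3. In validate: `answer = process()` → answer = 43. No exception reaches validate.
4. `except Exception` is skipped; validate returns 43.
5. answer = 43.
Result: 43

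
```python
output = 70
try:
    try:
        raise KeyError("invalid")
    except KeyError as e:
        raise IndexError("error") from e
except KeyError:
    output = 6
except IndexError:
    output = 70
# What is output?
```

Step-by-step execution trace:
1. Inner try raises KeyError; inner `except KeyError as e` catches it.
2. `raise IndexError(...) from e` raises IndexError (KeyError is attached as __cause__, but only IndexError is active).
3. Outer `except KeyError` does not match IndexError; skipped.
4. Outer `except IndexError` matches → output = 70.
Result: 70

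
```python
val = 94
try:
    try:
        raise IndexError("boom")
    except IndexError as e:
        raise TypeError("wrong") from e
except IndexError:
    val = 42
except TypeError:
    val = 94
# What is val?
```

Step-by-step execution trace:
1. Inner try raises IndexError; inner `except IndexError as e` catches it.
2. `raise TypeError(...) from e` raises TypeError (IndexError is attached as __cause__, but only TypeError is active).
3. Outer `except IndexError` does not match TypeError; skipped.
4. Outer `except TypeError` matches → val = 94.
Result: 94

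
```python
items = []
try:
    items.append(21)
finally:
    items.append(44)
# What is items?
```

Step-by-step execution trace:
1. try: `items.append(21)` → items = [21].
2. The try body completes without raising.
3. finally always runs: `items.append(44)` → items = [21, 44].
Result: [21, 44]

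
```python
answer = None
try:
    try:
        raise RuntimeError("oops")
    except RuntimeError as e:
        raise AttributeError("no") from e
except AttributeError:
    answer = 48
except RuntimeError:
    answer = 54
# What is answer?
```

Step-by-step execution trace:
1. Inner try raises RuntimeError; inner `except RuntimeError as e` catches it.
2. `raise AttributeError(...) from e` raises AttributeError (RuntimeError is attached as __cause__, but only AttributeError is active).
3. Outer `except AttributeError` matches → answer = 48.
4. `except RuntimeError` is not reached.
Result: 48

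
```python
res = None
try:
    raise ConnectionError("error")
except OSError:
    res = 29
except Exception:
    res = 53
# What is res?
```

Step-by-step execution trace:
1. `raise ConnectionError(...)` raises ConnectionError.
2. `except OSError` matches (ConnectionError is a subclass of OSError) → res = 29.
3. `except Exception` is not reached.
Result: 29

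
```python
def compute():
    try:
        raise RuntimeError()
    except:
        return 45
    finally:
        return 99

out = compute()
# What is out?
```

Step-by-step execution trace:
1. `compute()` enters try: `raise RuntimeError()` raises RuntimeError.
2. bare `except` matches → `return 45` sets pending return value 45.
3. Before returning, `finally: return 99` runs and overrides the pending return.
4. compute() returns 99 → out = 99.
Result: 99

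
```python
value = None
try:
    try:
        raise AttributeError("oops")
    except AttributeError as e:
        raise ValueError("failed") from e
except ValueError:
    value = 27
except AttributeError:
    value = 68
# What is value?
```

Step-by-step execution trace:
1. Inner try raises AttributeError; inner `except AttributeError as e` catches it.
2. `raise ValueError(...) from e` raises ValueError (AttributeError is attached as __cause__, but only ValueError is active).
3. Outer `except ValueError` matches → value = 27.
4. `except AttributeError` is not reached.
Result: 27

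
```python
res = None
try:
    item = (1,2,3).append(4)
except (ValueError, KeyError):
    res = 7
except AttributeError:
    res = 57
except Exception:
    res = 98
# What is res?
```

Step-by-step execution trace:
1. `item = (1,2,3).append(4)` raises AttributeError.
2. `except (ValueError, KeyError)` does not match AttributeError; skipped.
3. `except AttributeError` matches (exact type match) → res = 57.
4. `except Exception` is not reached.
Result: 57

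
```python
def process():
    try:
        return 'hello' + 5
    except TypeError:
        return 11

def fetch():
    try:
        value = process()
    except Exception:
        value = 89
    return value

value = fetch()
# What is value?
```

Step-by-step execution trace:
1. `fetch()` calls `process()`.
2. In process: `'hello' + 5` raises TypeError; `except TypeError` catches it → returns 11.
3. In fetch: `value = process()` → value = 11. No exception reaches fetch.
4. `except Exception` is skipped; fetch returns 11.
5. value = 11.
Result: 11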